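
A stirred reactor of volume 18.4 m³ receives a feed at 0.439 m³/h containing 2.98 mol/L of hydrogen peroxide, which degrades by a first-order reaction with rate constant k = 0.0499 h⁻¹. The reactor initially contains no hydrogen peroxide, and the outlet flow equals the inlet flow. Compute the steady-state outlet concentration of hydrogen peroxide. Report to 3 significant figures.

0.964 mol/L

Accumulation = in − out − consumed: V dC/dt = Q C_in − Q C − k V C.
Steady state (dC/dt = 0): C_ss = Q C_in/(Q + kV) = C_in/(1 + kV/Q).
C_ss = 0.439·2.98/(0.439 + 0.0499·18.4) = 1.3082/1.3572 = 0.96394 mol/L.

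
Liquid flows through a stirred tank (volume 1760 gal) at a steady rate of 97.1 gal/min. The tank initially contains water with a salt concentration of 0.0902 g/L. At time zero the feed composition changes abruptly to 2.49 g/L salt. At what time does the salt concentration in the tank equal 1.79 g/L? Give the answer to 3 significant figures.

22.3 min

Accumulation = in − out for the solute gives V dC/dt = Q(C_in − C), so τ = V/Q = 18.126 min.
C(t) = C_in + (C₀ − C_in) e^(−t/τ). Set C = 1.79 and solve for t:
e^(−t/τ) = (C − C_in)/(C₀ − C_in) = (1.79 − 2.49)/(0.0902 − 2.49) = 0.29169
t = −τ ln(…) = 18.126 × 1.2321 = 22.332 min.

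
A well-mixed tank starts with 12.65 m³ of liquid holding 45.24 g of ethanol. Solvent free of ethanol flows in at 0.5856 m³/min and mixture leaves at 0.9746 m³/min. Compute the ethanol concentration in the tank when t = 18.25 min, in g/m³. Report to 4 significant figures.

Total volume: dV/dt = Q_in − Q_out = -0.389000 m³/min, so V(t) = 12.65 − 0.389000 t and V(18.25) = 5.55075 m³.
Solute balance: dm/dt = 0 − Q_out C = −Q_out m/V(t).
dm/m = −Q_out dt/(V₀ − 0.389000 t); integrating gives ln(m/m₀) = −(Q_out/(Q_in−Q_out)) ln(V/V₀).
m = m₀ (V₀/V)^(Q_out/(Q_in−Q_out)) = 45.24 × (12.65/5.55075)^(-2.50540) = 5.74439 g.
C = m/V = 5.74439/5.55075 = 1.03489 g/m³.

1.035 g/m³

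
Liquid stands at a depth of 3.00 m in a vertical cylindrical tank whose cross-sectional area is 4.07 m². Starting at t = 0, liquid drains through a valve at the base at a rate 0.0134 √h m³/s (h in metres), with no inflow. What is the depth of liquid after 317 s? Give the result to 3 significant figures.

1.46 m

Mass balance (ρ constant): A dh/dt = −0.0134 √h.
This is separable: 2 d(√h)/dt = −0.0134/A, so √h = √h₀ − (0.0134/(2A)) t.
√h = √3.00 − 0.0134·317/(2·4.07) = 1.7321 − 0.52184 = 1.2102.
h = 1.2102² = 1.4646 m.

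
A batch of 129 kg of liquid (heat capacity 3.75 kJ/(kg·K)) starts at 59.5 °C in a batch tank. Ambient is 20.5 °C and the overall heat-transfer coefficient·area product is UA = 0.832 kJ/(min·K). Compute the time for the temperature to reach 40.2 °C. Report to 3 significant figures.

397 min

Energy balance: M c_p dT/dt = −UA(T − T_amb).
τ = M c_p/UA = 581.43 min; T_ss = T_amb = 20.500 °C.
T(t) = T_ss + (T₀ − T_ss)e^(−t/τ); set T = 40.2:
t = −τ ln[(T − T_ss)/(T₀ − T_ss)] = −581.43 · ln(0.50513) = 397.08 min.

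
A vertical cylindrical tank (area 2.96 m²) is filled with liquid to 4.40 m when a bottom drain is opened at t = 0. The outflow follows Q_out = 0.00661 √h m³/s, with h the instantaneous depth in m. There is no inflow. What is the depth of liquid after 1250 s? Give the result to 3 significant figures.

A dh/dt = −Q_out = −0.00661 √h.
∫ h^(−1/2) dh = −(0.00661/A) ∫ dt, giving 2√h = 2√h₀ − (0.00661/A) t.
√h = √4.40 − 0.00661·1250/(2·2.96) = 2.0976 − 1.3957 = 0.70193.
h = 0.70193² = 0.49270 m.

0.493 m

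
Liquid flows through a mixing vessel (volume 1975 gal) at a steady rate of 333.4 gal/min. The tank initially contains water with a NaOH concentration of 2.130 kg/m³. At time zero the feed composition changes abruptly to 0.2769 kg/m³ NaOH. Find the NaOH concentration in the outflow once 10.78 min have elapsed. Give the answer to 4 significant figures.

0.5772 kg/m³

Species balance on the tank: V dC/dt = Q(C_in − C).
So dC/dt = (C_in − C)/τ with τ = V/Q = 1975/333.4 = 5.92382 min.
This is linear first-order; C(t) = C_in + (C₀ − C_in) e^(−t/τ).
C(10.78) = 0.2769 + (2.130 − 0.2769)·e^(−10.78/5.92382) = 0.2769 + (1.85310)·0.162063 = 0.577218 kg/m³.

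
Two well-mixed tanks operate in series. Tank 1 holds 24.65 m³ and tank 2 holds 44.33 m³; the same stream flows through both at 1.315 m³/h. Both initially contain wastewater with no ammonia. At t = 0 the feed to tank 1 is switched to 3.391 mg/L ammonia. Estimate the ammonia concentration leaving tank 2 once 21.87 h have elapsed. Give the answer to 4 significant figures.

Time constants: τᵢ = Vᵢ/Q for each well-mixed tank.
τ₁ = 24.65/1.315 = 18.7452 h; τ₂ = 44.33/1.315 = 33.7110 h.
Solving the cascade with C₁(0)=C₂(0)=0 gives C₂(t) = C_in[1 − (τ₁ e^(−t/τ₁) − τ₂ e^(−t/τ₂))/(τ₁ − τ₂)].
At t = 21.87: e^(−t/τ₁) = 0.311394, e^(−t/τ₂) = 0.522699.
C₂ = 3.391·[1 − (18.7452·0.311394 − 33.7110·0.522699)/(-14.9658)] = 3.391·0.212633 = 0.721037 mg/L.

0.7210 mg/L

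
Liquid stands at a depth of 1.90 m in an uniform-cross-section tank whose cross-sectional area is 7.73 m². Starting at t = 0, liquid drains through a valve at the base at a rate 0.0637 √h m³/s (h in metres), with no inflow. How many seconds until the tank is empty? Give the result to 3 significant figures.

Unsteady balance on liquid volume: A dh/dt = −0.0637 √h.
Separate and integrate: 2(√h − √h₀) = −(0.0637/A) t.
Tank is empty when √h = 0: t_empty = 2A√h₀/0.0637.
t_empty = 2·7.73·√1.90/0.0637 = 15.460·1.3784/0.0637 = 334.54 s.

335 s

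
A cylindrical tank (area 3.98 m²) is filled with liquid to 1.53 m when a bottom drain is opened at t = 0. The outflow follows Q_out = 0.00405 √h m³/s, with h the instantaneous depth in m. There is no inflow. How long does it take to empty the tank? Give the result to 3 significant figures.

2430 s

Unsteady balance on liquid volume: A dh/dt = −0.00405 √h.
Separate and integrate: 2(√h − √h₀) = −(0.00405/A) t.
Tank is empty when √h = 0: t_empty = 2A√h₀/0.00405.
t_empty = 2·3.98·√1.53/0.00405 = 7.9600·1.2369/0.00405 = 2431.1 s.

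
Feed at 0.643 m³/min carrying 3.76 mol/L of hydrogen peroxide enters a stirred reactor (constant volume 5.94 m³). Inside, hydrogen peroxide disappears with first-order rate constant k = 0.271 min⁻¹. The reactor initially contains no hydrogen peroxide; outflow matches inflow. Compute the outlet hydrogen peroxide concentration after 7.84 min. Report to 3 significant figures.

1.02 mol/L

Accumulation = in − out − consumed: V dC/dt = Q C_in − Q C − k V C.
dC/dt = (Q/V) C_in − (Q/V + k) C; effective rate a = Q/V + k = 0.10825 + 0.271 = 0.37925 min⁻¹.
C_ss = Q C_in/(Q + kV) = 1.0732 mol/L; C(t) = C_ss + (C₀ − C_ss) e^(−a t).
C(7.84) = 1.0732 + (-1.0732)·e^(−0.37925·7.84) = 1.0732 + (-1.0732)·0.051134 = 1.0183 mol/L.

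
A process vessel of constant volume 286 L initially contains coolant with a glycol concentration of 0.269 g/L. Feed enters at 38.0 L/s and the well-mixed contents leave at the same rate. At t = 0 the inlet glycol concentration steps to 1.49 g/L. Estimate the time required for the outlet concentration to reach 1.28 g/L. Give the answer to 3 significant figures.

13.2 s

Species balance: V dC/dt = Q(C_in − C) ⇒ τ = V/Q = 7.5263 s.
C(t) = C_in + (C₀ − C_in) e^(−t/τ). Set C = 1.28 and solve for t:
e^(−t/τ) = (C − C_in)/(C₀ − C_in) = (1.28 − 1.49)/(0.269 − 1.49) = 0.17199
t = −τ ln(…) = 7.5263 × 1.7603 = 13.249 s.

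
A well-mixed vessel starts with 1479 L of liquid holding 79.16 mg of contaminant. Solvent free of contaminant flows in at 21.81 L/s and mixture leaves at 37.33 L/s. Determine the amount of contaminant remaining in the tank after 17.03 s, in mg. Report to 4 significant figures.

49.30 mg

Let m(t) be the amount of contaminant. Volume: V(t) = V₀ + (Q_in − Q_out) t = 1479 − 15.5200 t; V(17.03) = 1214.69 L.
No contaminant enters, so dm/dt = −Q_out · (m/V).
Separate: dm/m = −Q_out dt/V(t) ⇒ ln(m/m₀) = −(Q_out/(Q_in−Q_out)) ln(V/V₀).
m = m₀ (V₀/V)^(Q_out/(Q_in−Q_out)) = 79.16 × (1479/1214.69)^(-2.40528) = 49.3005 mg.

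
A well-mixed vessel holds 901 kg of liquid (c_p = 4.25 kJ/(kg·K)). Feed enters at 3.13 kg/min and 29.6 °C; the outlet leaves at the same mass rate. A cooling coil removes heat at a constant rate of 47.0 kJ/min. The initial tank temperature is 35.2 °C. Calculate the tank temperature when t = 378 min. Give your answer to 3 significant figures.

First-law balance (no shaft work): M c_p dT/dt = ṁ c_p (T_in − T) − 47.0.
τ = M/ṁ = 287.86 min; T_ss = T_in − Q̇/(ṁ c_p) = 29.6 − 47.0/(3.13·4.25) = 26.067 °C.
Integrating: T(t) = T_ss + (T₀ − T_ss) e^(−t/τ).
T(378) = 26.067 + (9.1332)·e^(−378/287.86) = 26.067 + (9.1332)·0.26897 = 28.523 °C.

28.5 °C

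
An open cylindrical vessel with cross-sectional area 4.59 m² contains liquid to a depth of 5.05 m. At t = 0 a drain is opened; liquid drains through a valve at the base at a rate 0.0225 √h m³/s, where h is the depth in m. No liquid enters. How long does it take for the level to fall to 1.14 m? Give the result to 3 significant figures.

With no inflow, A dh/dt = −0.0225 √h.
This is separable: 2 d(√h)/dt = −0.0225/A, so √h = √h₀ − (0.0225/(2A)) t.
t = 2A(√h₀ − √h)/0.0225 = 2·4.59·(√5.05 − √1.14)/0.0225
  = 9.1800 × (2.2472 − 1.0677) / 0.0225 = 481.24 s.

481 s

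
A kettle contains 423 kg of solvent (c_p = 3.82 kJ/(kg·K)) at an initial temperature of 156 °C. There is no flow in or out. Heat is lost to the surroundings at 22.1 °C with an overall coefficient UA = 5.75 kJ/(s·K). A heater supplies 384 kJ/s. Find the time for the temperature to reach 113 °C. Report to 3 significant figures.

M c_p dT/dt = −UA(T − T_amb) + Q̇.
τ = M c_p/UA = 281.02 s; T_ss = T_amb + Q̇/UA = 22.1 + 384/5.75 = 88.883 °C.
T(t) = T_ss + (T₀ − T_ss)e^(−t/τ); set T = 113:
t = −τ ln[(T − T_ss)/(T₀ − T_ss)] = −281.02 · ln(0.35933) = 287.63 s.

288 s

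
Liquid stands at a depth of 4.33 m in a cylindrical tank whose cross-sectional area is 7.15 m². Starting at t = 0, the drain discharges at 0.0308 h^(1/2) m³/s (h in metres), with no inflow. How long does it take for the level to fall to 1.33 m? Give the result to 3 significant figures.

431 s

With no inflow, A dh/dt = −0.0308 √h.
∫ h^(−1/2) dh = −(0.0308/A) ∫ dt, giving 2√h = 2√h₀ − (0.0308/A) t.
t = 2A(√h₀ − √h)/0.0308 = 2·7.15·(√4.33 − √1.33)/0.0308
  = 14.300 × (2.0809 − 1.1533) / 0.0308 = 430.68 s.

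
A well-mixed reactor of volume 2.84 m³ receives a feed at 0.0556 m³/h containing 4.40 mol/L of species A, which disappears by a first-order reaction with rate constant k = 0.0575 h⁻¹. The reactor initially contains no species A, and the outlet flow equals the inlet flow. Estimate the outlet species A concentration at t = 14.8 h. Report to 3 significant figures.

0.760 mol/L

Species balance: V dC/dt = Q C_in − Q C − k V C.
This is linear with rate a = Q/V + k = 0.077077 h⁻¹.
C_ss = Q C_in/(Q + kV) = 1.1176 mol/L; C(t) = C_ss + (C₀ − C_ss) e^(−a t).
C(14.8) = 1.1176 + (-1.1176)·e^(−0.077077·14.8) = 1.1176 + (-1.1176)·0.31958 = 0.76043 mol/L.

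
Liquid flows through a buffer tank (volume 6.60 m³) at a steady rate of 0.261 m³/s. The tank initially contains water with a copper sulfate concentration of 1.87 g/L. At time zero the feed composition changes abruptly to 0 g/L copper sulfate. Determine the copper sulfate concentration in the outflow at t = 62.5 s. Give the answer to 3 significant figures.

0.158 g/L

Mass balance on the solute (V constant): V dC/dt = Q(C_in − C).
So dC/dt = (C_in − C)/τ with τ = V/Q = 6.60/0.261 = 25.287 s.
Solution: C(t) = C_in + (C₀ − C_in) e^(−t/τ).
C(62.5) = 0 + (1.87 − 0)·e^(−62.5/25.287) = 0 + (1.8700)·0.084450 = 0.15792 g/L.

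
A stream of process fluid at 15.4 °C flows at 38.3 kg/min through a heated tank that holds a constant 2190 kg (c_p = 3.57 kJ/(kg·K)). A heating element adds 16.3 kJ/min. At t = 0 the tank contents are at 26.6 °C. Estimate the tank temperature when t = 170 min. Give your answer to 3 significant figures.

16.1 °C

Heat balance on the well-mixed liquid: M c_p dT/dt = ṁ c_p (T_in − T) + 16.3.
τ = M/ṁ = 57.180 min; T_ss = T_in + Q̇/(ṁ c_p) = 15.4 + 16.3/(38.3·3.57) = 15.519 °C.
T approaches T_ss exponentially: T(t) = T_ss + (T₀ − T_ss) e^(−t/τ).
T(170) = 15.519 + (11.081)·e^(−170/57.180) = 15.519 + (11.081)·0.051147 = 16.086 °C.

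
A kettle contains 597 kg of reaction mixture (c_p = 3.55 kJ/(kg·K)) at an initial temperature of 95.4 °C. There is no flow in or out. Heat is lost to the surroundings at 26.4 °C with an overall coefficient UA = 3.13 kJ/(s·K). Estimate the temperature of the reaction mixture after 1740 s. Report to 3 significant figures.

M c_p dT/dt = −UA(T − T_amb).
dT/dt = (T_ss − T)/τ with T_ss = T_amb = 26.400 °C, τ = M c_p/UA = 597·3.55/3.13 = 677.11 s.
This is linear first-order; T(t) = T_ss + (T₀ − T_ss) e^(−t/τ).
T(1740) = 26.400 + (69.000)·0.076555 = 31.682 °C.

31.7 °C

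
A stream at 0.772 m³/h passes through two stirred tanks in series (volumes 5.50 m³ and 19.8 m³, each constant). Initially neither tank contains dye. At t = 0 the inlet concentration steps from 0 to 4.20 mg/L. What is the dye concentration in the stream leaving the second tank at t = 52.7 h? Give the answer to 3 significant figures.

3.46 mg/L

Time constants: τᵢ = Vᵢ/Q for each well-mixed tank.
τ₁ = 5.50/0.772 = 7.1244 h; τ₂ = 19.8/0.772 = 25.648 h.
Solving the cascade with C₁(0)=C₂(0)=0 gives C₂(t) = C_in[1 − (τ₁ e^(−t/τ₁) − τ₂ e^(−t/τ₂))/(τ₁ − τ₂)].
At t = 52.7: e^(−t/τ₁) = 0.00061299, e^(−t/τ₂) = 0.12812.
C₂ = 4.20·[1 − (7.1244·0.00061299 − 25.648·0.12812)/(-18.523)] = 4.20·0.82284 = 3.4559 mg/L.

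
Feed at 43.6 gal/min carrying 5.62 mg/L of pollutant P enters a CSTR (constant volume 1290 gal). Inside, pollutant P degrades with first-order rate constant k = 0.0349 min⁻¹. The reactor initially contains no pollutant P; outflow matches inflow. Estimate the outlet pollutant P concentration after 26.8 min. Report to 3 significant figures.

2.33 mg/L

V dC/dt = Q(C_in − C) − k V C.
dC/dt = (Q/V) C_in − (Q/V + k) C; effective rate a = Q/V + k = 0.033798 + 0.0349 = 0.068698 min⁻¹.
C_ss = Q C_in/(Q + kV) = 2.7649 mg/L; C(t) = C_ss + (C₀ − C_ss) e^(−a t).
C(26.8) = 2.7649 + (-2.7649)·e^(−0.068698·26.8) = 2.7649 + (-2.7649)·0.15864 = 2.3263 mg/L.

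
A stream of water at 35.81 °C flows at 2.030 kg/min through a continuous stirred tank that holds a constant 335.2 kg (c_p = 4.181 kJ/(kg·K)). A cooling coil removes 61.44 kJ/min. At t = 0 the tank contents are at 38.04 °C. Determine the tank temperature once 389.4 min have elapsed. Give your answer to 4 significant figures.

M c_p dT/dt = ṁ c_p (T_in − T) − Q̇.
τ = M/ṁ = 165.123 min; T_ss = T_in − Q̇/(ṁ c_p) = 35.81 − 61.44/(2.030·4.181) = 28.5711 °C.
T approaches T_ss exponentially: T(t) = T_ss + (T₀ − T_ss) e^(−t/τ).
T(389.4) = 28.5711 + (9.46894)·e^(−389.4/165.123) = 28.5711 + (9.46894)·0.0945866 = 29.4667 °C.

29.47 °C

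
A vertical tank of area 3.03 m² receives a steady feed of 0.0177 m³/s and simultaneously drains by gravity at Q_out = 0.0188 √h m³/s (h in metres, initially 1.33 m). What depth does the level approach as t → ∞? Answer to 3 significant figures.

A dh/dt = Q_in − 0.0188 √h. Steady state requires inflow = outflow:
Q_in = 0.0188 √h_ss ⇒ √h_ss = 0.0177/0.0188 = 0.94149.
h_ss = 0.94149² = 0.88640 m. (Since h₀ = 1.33 m > h_ss, the level will fall toward this value.)

0.886 m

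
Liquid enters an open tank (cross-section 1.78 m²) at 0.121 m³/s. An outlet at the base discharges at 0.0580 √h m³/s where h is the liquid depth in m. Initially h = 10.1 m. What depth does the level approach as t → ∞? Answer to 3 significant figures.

4.35 m

A dh/dt = Q_in − 0.0580 √h. Steady state requires inflow = outflow:
Q_in = 0.0580 √h_ss ⇒ √h_ss = 0.121/0.0580 = 2.0862.
h_ss = 2.0862² = 4.3523 m. (Since h₀ = 10.1 m > h_ss, the level will fall toward this value.)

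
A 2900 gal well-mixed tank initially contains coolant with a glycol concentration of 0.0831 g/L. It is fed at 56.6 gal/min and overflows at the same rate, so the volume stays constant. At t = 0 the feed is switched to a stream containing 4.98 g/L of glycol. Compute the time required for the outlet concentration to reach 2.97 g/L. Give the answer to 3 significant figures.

45.6 min

Transient balance on the dissolved component: V dC/dt = Q(C_in − C), so τ = V/Q = 51.237 min.
C(t) = C_in + (C₀ − C_in) e^(−t/τ). Set C = 2.97 and solve for t:
e^(−t/τ) = (C − C_in)/(C₀ − C_in) = (2.97 − 4.98)/(0.0831 − 4.98) = 0.41046
t = −τ ln(…) = 51.237 × 0.89047 = 45.625 min.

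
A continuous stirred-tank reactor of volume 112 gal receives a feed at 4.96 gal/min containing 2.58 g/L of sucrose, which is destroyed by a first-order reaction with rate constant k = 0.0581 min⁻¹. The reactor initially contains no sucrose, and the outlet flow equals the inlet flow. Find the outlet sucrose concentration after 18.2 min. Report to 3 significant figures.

0.943 g/L

Accumulation = in − out − consumed: V dC/dt = Q C_in − Q C − k V C.
This is linear with rate a = Q/V + k = 0.10239 min⁻¹.
C_ss = Q C_in/(Q + kV) = 1.1159 g/L; C(t) = C_ss + (C₀ − C_ss) e^(−a t).
C(18.2) = 1.1159 + (-1.1159)·e^(−0.10239·18.2) = 1.1159 + (-1.1159)·0.15514 = 0.94282 g/L.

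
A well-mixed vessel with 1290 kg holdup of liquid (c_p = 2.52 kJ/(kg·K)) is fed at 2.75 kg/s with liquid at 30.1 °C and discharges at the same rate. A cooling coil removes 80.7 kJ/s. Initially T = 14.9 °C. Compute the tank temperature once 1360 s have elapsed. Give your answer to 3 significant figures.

M c_p dT/dt = ṁ c_p (T_in − T) − Q̇.
Rearrange: dT/dt = (T_ss − T)/τ with τ = M/ṁ = 469.09 s and T_ss = T_in − Q̇/(ṁ c_p) = 18.455 °C.
This is linear first-order; T(t) = T_ss + (T₀ − T_ss) e^(−t/τ).
T(1360) = 18.455 + (-3.5550)·e^(−1360/469.09) = 18.455 + (-3.5550)·0.055066 = 18.259 °C.

18.3 °C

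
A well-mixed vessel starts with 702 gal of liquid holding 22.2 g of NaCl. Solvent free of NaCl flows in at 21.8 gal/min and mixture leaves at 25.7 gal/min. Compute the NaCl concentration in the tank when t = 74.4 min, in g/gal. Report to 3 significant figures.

Let m(t) be the amount of NaCl. Volume: V(t) = V₀ + (Q_in − Q_out) t = 702 − 3.9000 t; V(74.4) = 411.84 gal.
No NaCl enters, so dm/dt = −Q_out · (m/V).
Separate: dm/m = −Q_out dt/V(t) ⇒ ln(m/m₀) = −(Q_out/(Q_in−Q_out)) ln(V/V₀).
m = m₀ (V₀/V)^(Q_out/(Q_in−Q_out)) = 22.2 × (702/411.84)^(-6.5897) = 0.66086 g.
C = m/V = 0.66086/411.84 = 0.0016047 g/gal.

0.00160 g/gal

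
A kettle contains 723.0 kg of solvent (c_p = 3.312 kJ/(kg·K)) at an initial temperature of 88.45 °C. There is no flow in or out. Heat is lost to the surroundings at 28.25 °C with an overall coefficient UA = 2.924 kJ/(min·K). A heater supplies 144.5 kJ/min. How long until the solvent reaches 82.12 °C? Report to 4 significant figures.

724.4 min

M c_p dT/dt = −UA(T − T_amb) + Q̇.
τ = M c_p/UA = 818.938 min; T_ss = T_amb + Q̇/UA = 28.25 + 144.5/2.924 = 77.6686 °C.
T(t) = T_ss + (T₀ − T_ss)e^(−t/τ); set T = 82.12:
t = −τ ln[(T − T_ss)/(T₀ − T_ss)] = −818.938 · ln(0.412877) = 724.437 min.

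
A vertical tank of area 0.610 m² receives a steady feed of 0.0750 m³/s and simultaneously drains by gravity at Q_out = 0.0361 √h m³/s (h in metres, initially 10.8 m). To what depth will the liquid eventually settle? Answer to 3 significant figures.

Level balance: A dh/dt = 0.0750 − 0.0361 √h. Setting dh/dt = 0:
Q_in = 0.0361 √h_ss ⇒ √h_ss = 0.0750/0.0361 = 2.0776.
h_ss = 2.0776² = 4.3163 m. (Since h₀ = 10.8 m > h_ss, the level will fall toward this value.)

4.32 m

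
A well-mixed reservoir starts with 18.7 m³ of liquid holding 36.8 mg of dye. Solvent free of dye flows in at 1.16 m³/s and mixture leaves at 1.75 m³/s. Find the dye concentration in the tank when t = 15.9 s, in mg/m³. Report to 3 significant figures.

Let m(t) be the amount of dye. Volume: V(t) = V₀ + (Q_in − Q_out) t = 18.7 − 0.59000 t; V(15.9) = 9.3190 m³.
Species balance (pure solvent in): dm/dt = −Q_out · m/V(t).
dm/m = −Q_out dt/(V₀ − 0.59000 t); integrating gives ln(m/m₀) = −(Q_out/(Q_in−Q_out)) ln(V/V₀).
m = m₀ (V₀/V)^(Q_out/(Q_in−Q_out)) = 36.8 × (18.7/9.3190)^(-2.9661) = 4.6632 mg.
C = m/V = 4.6632/9.3190 = 0.50040 mg/m³.

0.500 mg/m³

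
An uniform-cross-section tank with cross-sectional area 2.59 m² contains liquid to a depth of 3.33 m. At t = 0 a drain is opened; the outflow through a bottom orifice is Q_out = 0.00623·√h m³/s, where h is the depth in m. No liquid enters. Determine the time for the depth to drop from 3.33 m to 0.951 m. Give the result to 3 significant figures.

A dh/dt = −Q_out = −0.00623 √h.
∫ h^(−1/2) dh = −(0.00623/A) ∫ dt, giving 2√h = 2√h₀ − (0.00623/A) t.
t = 2A(√h₀ − √h)/0.00623 = 2·2.59·(√3.33 − √0.951)/0.00623
  = 5.1800 × (1.8248 − 0.97519) / 0.00623 = 706.44 s.

706 s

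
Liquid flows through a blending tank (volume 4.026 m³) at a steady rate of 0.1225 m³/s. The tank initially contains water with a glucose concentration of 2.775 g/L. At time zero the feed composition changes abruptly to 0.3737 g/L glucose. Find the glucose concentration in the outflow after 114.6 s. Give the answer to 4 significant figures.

0.4472 g/L

Unsteady species balance (constant V, well mixed): V dC/dt = Q(C_in − C).
Time constant τ = V/Q = 4.026/0.1225 = 32.8653 s.
Integrating: C(t) = C_in + (C₀ − C_in) e^(−t/τ).
C(114.6) = 0.3737 + (2.775 − 0.3737)·e^(−114.6/32.8653) = 0.3737 + (2.40130)·0.0305937 = 0.447165 g/L.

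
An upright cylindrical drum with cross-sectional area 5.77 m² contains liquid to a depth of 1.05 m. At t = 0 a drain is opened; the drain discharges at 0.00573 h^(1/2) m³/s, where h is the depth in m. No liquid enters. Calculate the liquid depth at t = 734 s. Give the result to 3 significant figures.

0.436 m

Mass balance (ρ constant): A dh/dt = −0.00573 √h.
Separate and integrate: 2(√h − √h₀) = −(0.00573/A) t.
√h = √1.05 − 0.00573·734/(2·5.77) = 1.0247 − 0.36446 = 0.66024.
h = 0.66024² = 0.43592 m.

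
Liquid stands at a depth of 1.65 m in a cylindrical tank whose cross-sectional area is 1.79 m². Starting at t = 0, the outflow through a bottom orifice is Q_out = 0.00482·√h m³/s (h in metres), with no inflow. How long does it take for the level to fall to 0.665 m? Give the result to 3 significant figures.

With no inflow, A dh/dt = −0.00482 √h.
This is separable: 2 d(√h)/dt = −0.00482/A, so √h = √h₀ − (0.00482/(2A)) t.
t = 2A(√h₀ − √h)/0.00482 = 2·1.79·(√1.65 − √0.665)/0.00482
  = 3.5800 × (1.2845 − 0.81548) / 0.00482 = 348.38 s.

348 s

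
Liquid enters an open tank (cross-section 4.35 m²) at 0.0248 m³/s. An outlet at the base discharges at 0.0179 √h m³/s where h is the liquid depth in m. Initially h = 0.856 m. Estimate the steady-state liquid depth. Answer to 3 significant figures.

Level balance: A dh/dt = 0.0248 − 0.0179 √h. Setting dh/dt = 0:
Q_in = 0.0179 √h_ss ⇒ √h_ss = 0.0248/0.0179 = 1.3855.
h_ss = 1.3855² = 1.9195 m. (Since h₀ = 0.856 m < h_ss, the level will rise toward this value.)

1.92 m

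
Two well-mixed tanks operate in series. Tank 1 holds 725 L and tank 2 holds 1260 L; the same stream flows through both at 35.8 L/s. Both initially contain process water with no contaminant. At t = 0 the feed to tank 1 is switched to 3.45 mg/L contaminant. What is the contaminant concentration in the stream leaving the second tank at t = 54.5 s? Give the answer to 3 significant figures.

2.04 mg/L

Species balance on tank i: dCᵢ/dt = (Cᵢ₋₁ − Cᵢ)/τᵢ with τᵢ = Vᵢ/Q.
τ₁ = 725/35.8 = 20.251 s; τ₂ = 1260/35.8 = 35.196 s.
Tank 1: C₁ = C_in(1 − e^(−t/τ₁)). Tank 2 (τ₁ ≠ τ₂): C₂ = C_in[1 − (τ₁ e^(−t/τ₁) − τ₂ e^(−t/τ₂))/(τ₁ − τ₂)].
At t = 54.5: e^(−t/τ₁) = 0.067801, e^(−t/τ₂) = 0.21257.
C₂ = 3.45·[1 − (20.251·0.067801 − 35.196·0.21257)/(-14.944)] = 3.45·0.59125 = 2.0398 mg/L.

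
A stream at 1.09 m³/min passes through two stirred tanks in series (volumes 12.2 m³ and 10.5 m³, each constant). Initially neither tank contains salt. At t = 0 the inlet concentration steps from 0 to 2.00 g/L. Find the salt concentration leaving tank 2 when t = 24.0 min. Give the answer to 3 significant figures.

Each tank obeys Vᵢ dCᵢ/dt = Q(Cᵢ₋₁ − Cᵢ), so τᵢ = Vᵢ/Q.
τ₁ = 12.2/1.09 = 11.193 min; τ₂ = 10.5/1.09 = 9.6330 min.
Solving the cascade with C₁(0)=C₂(0)=0 gives C₂(t) = C_in[1 − (τ₁ e^(−t/τ₁) − τ₂ e^(−t/τ₂))/(τ₁ − τ₂)].
At t = 24.0: e^(−t/τ₁) = 0.11715, e^(−t/τ₂) = 0.082792.
C₂ = 2.00·[1 − (11.193·0.11715 − 9.6330·0.082792)/(1.5596)] = 2.00·0.67060 = 1.3412 g/L.

1.34 g/L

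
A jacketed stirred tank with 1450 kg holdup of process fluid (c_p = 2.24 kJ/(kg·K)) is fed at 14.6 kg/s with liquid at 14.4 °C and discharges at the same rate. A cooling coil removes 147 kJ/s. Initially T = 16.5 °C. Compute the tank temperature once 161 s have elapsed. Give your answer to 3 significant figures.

11.2 °C

M c_p dT/dt = ṁ c_p (T_in − T) − Q̇.
τ = M/ṁ = 99.315 s; T_ss = T_in − Q̇/(ṁ c_p) = 14.4 − 147/(14.6·2.24) = 9.9051 °C.
Integrating: T(t) = T_ss + (T₀ − T_ss) e^(−t/τ).
T(161) = 9.9051 + (6.5949)·e^(−161/99.315) = 9.9051 + (6.5949)·0.19768 = 11.209 °C.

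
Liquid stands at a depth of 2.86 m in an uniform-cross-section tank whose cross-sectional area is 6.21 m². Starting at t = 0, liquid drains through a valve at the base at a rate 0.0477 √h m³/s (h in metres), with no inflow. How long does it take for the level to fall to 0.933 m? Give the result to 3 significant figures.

189 s

A dh/dt = −Q_out = −0.0477 √h.
Separate and integrate: 2(√h − √h₀) = −(0.0477/A) t.
t = 2A(√h₀ − √h)/0.0477 = 2·6.21·(√2.86 − √0.933)/0.0477
  = 12.420 × (1.6912 − 0.96592) / 0.0477 = 188.83 s.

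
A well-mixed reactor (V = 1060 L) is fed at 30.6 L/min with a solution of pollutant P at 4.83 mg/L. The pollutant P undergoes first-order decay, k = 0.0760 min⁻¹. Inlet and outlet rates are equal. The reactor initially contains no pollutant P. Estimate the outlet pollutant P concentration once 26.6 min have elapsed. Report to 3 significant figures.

1.25 mg/L

Accumulation = in − out − consumed: V dC/dt = Q C_in − Q C − k V C.
This is linear with rate a = Q/V + k = 0.10487 min⁻¹.
C_ss = Q C_in/(Q + kV) = 1.3296 mg/L; C(t) = C_ss + (C₀ − C_ss) e^(−a t).
C(26.6) = 1.3296 + (-1.3296)·e^(−0.10487·26.6) = 1.3296 + (-1.3296)·0.061453 = 1.2479 mg/L.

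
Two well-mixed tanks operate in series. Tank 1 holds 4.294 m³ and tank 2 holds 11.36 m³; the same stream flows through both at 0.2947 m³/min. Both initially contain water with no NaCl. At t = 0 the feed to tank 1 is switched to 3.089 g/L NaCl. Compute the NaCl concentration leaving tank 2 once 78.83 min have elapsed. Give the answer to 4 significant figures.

2.455 g/L

Time constants: τᵢ = Vᵢ/Q for each well-mixed tank.
τ₁ = 4.294/0.2947 = 14.5707 min; τ₂ = 11.36/0.2947 = 38.5477 min.
Solving the cascade with C₁(0)=C₂(0)=0 gives C₂(t) = C_in[1 − (τ₁ e^(−t/τ₁) − τ₂ e^(−t/τ₂))/(τ₁ − τ₂)].
At t = 78.83: e^(−t/τ₁) = 0.00447095, e^(−t/τ₂) = 0.129380.
C₂ = 3.089·[1 − (14.5707·0.00447095 − 38.5477·0.129380)/(-23.9769)] = 3.089·0.794713 = 2.45487 g/L.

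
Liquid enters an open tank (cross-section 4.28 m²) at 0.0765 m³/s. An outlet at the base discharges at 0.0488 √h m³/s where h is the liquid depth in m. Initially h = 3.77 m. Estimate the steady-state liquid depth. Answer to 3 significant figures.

Mass balance (ρ constant): A dh/dt = Q_in − 0.0488 √h. At steady state dh/dt = 0:
Q_in = 0.0488 √h_ss ⇒ √h_ss = 0.0765/0.0488 = 1.5676.
h_ss = 1.5676² = 2.4574 m. (Since h₀ = 3.77 m > h_ss, the level will fall toward this value.)

2.46 m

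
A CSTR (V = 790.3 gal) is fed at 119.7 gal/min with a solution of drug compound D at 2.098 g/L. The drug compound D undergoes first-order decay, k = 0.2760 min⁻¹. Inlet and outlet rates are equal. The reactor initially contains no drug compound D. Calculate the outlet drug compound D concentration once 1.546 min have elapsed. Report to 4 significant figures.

0.3595 g/L

V dC/dt = Q(C_in − C) − k V C.
dC/dt = (Q/V) C_in − (Q/V + k) C; effective rate a = Q/V + k = 0.151461 + 0.2760 = 0.427461 min⁻¹.
C_ss = Q C_in/(Q + kV) = 0.743380 g/L; C(t) = C_ss + (C₀ − C_ss) e^(−a t).
C(1.546) = 0.743380 + (-0.743380)·e^(−0.427461·1.546) = 0.743380 + (-0.743380)·0.516409 = 0.359491 g/L.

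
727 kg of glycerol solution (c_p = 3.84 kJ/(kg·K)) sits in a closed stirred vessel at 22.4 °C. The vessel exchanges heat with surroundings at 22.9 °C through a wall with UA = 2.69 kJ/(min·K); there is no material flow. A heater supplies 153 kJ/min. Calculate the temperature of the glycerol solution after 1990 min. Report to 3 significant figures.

71.3 °C

Lumped-capacitance energy balance: M c_p dT/dt = UA(T_amb − T) + Q̇.
dT/dt = (T_ss − T)/τ with T_ss = T_amb + Q̇/UA = 22.9 + 153/2.69 = 79.777 °C, τ = M c_p/UA = 727·3.84/2.69 = 1037.8 min.
Solution: T(t) = T_ss + (T₀ − T_ss) e^(−t/τ).
T(1990) = 79.777 + (-57.377)·0.14697 = 71.345 °C.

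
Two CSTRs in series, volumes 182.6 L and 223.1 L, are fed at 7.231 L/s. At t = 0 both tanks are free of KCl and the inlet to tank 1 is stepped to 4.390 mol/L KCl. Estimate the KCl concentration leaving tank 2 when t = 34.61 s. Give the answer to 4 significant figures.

1.540 mol/L

Time constants: τᵢ = Vᵢ/Q for each well-mixed tank.
τ₁ = 182.6/7.231 = 25.2524 s; τ₂ = 223.1/7.231 = 30.8533 s.
Solving the cascade with C₁(0)=C₂(0)=0 gives C₂(t) = C_in[1 − (τ₁ e^(−t/τ₁) − τ₂ e^(−t/τ₂))/(τ₁ − τ₂)].
At t = 34.61: e^(−t/τ₁) = 0.253964, e^(−t/τ₂) = 0.325706.
C₂ = 4.390·[1 − (25.2524·0.253964 − 30.8533·0.325706)/(-5.60089)] = 4.390·0.350836 = 1.54017 mol/L.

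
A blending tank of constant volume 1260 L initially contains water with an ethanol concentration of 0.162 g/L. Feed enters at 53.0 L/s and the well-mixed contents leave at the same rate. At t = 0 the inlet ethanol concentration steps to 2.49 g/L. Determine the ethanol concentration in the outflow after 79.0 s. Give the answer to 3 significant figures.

2.41 g/L

Accumulation = in − out for the solute gives V dC/dt = Q(C_in − C).
So dC/dt = (C_in − C)/τ with τ = V/Q = 1260/53.0 = 23.774 s.
Solution: C(t) = C_in + (C₀ − C_in) e^(−t/τ).
C(79.0) = 2.49 + (0.162 − 2.49)·e^(−79.0/23.774) = 2.49 + (-2.3280)·0.036044 = 2.4061 g/L.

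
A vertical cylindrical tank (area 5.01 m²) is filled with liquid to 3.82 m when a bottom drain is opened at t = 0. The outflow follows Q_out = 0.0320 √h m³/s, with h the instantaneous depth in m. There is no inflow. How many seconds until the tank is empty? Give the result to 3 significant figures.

612 s

A dh/dt = −Q_out = −0.0320 √h.
This is separable: 2 d(√h)/dt = −0.0320/A, so √h = √h₀ − (0.0320/(2A)) t.
Tank is empty when √h = 0: t_empty = 2A√h₀/0.0320.
t_empty = 2·5.01·√3.82/0.0320 = 10.020·1.9545/0.0320 = 612.00 s.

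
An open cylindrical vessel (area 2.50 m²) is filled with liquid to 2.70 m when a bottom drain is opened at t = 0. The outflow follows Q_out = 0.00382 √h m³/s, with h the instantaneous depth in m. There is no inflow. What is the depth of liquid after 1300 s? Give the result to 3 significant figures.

Volume balance on the tank: A dh/dt = −0.00382 √h.
Separate and integrate: 2(√h − √h₀) = −(0.00382/A) t.
√h = √2.70 − 0.00382·1300/(2·2.50) = 1.6432 − 0.99320 = 0.64997.
h = 0.64997² = 0.42246 m.

0.422 m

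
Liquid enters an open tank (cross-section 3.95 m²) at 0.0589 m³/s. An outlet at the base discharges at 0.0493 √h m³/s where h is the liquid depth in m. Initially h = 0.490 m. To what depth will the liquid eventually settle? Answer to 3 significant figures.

Mass balance (ρ constant): A dh/dt = Q_in − 0.0493 √h. At steady state dh/dt = 0:
Q_in = 0.0493 √h_ss ⇒ √h_ss = 0.0589/0.0493 = 1.1947.
h_ss = 1.1947² = 1.4274 m. (Since h₀ = 0.490 m < h_ss, the level will rise toward this value.)

1.43 m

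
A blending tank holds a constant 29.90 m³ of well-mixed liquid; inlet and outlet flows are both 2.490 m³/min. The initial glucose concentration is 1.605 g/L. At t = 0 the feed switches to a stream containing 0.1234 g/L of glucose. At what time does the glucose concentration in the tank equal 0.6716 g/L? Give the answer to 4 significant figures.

11.94 min

Species balance: V dC/dt = Q(C_in − C) ⇒ τ = V/Q = 12.0080 min.
C(t) = C_in + (C₀ − C_in) e^(−t/τ). Set C = 0.6716 and solve for t:
e^(−t/τ) = (C − C_in)/(C₀ − C_in) = (0.6716 − 0.1234)/(1.605 − 0.1234) = 0.370005
t = −τ ln(…) = 12.0080 × 0.994238 = 11.9388 min.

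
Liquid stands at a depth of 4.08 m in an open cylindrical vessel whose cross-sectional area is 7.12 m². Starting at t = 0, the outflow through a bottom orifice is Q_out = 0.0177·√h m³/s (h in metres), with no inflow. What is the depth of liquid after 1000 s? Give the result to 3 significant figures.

With no inflow, A dh/dt = −0.0177 √h.
∫ h^(−1/2) dh = −(0.0177/A) ∫ dt, giving 2√h = 2√h₀ − (0.0177/A) t.
√h = √4.08 − 0.0177·1000/(2·7.12) = 2.0199 − 1.2430 = 0.77692.
h = 0.77692² = 0.60361 m.

0.604 m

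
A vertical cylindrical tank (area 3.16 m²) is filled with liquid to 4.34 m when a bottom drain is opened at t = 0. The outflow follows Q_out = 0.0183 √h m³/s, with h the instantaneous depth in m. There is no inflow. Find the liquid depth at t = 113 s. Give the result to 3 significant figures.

3.08 m

A dh/dt = −Q_out = −0.0183 √h.
This is separable: 2 d(√h)/dt = −0.0183/A, so √h = √h₀ − (0.0183/(2A)) t.
√h = √4.34 − 0.0183·113/(2·3.16) = 2.0833 − 0.32720 = 1.7561.
h = 1.7561² = 3.0838 m.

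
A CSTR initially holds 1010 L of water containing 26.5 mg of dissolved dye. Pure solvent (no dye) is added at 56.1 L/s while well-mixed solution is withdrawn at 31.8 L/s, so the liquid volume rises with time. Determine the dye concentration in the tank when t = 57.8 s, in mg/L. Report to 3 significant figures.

0.00351 mg/L

Let m(t) be the amount of dye. Volume: V(t) = V₀ + (Q_in − Q_out) t = 1010 + 24.300 t; V(57.8) = 2414.5 L.
Solute balance: dm/dt = 0 − Q_out C = −Q_out m/V(t).
dm/m = −Q_out dt/(V₀ + 24.300 t); integrating gives ln(m/m₀) = −(Q_out/(Q_in−Q_out)) ln(V/V₀).
m = m₀ (V₀/V)^(Q_out/(Q_in−Q_out)) = 26.5 × (1010/2414.5)^(1.3086) = 8.4705 mg.
C = m/V = 8.4705/2414.5 = 0.0035081 mg/L.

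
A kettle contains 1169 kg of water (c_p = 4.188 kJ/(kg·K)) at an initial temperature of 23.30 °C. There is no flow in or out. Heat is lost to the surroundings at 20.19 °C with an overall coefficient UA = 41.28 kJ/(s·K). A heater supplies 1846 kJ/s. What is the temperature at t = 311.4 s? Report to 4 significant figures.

61.90 °C

Lumped-capacitance energy balance: M c_p dT/dt = UA(T_amb − T) + Q̇.
dT/dt = (T_ss − T)/τ with T_ss = T_amb + Q̇/UA = 20.19 + 1846/41.28 = 64.9090 °C, τ = M c_p/UA = 1169·4.188/41.28 = 118.599 s.
Solution: T(t) = T_ss + (T₀ − T_ss) e^(−t/τ).
T(311.4) = 64.9090 + (-41.6090)·0.0723926 = 61.8968 °C.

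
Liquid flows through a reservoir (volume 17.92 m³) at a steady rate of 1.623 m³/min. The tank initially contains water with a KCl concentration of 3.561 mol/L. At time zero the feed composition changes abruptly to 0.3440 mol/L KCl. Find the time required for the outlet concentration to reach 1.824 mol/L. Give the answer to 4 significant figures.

8.573 min

Species balance: V dC/dt = Q(C_in − C) ⇒ τ = V/Q = 11.0413 min.
C(t) = C_in + (C₀ − C_in) e^(−t/τ). Set C = 1.824 and solve for t:
e^(−t/τ) = (C − C_in)/(C₀ − C_in) = (1.824 − 0.3440)/(3.561 − 0.3440) = 0.460056
t = −τ ln(…) = 11.0413 × 0.776407 = 8.57253 min.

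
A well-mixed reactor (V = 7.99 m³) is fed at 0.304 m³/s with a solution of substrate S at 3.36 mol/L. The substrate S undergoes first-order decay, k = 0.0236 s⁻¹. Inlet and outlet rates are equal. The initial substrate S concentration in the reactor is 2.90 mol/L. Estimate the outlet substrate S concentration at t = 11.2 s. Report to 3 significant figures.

2.49 mol/L

Accumulation = in − out − consumed: V dC/dt = Q C_in − Q C − k V C.
dC/dt = (Q/V) C_in − (Q/V + k) C; effective rate a = Q/V + k = 0.038048 + 0.0236 = 0.061648 s⁻¹.
C_ss = Q C_in/(Q + kV) = 2.0737 mol/L; C(t) = C_ss + (C₀ − C_ss) e^(−a t).
C(11.2) = 2.0737 + (0.82628)·e^(−0.061648·11.2) = 2.0737 + (0.82628)·0.50135 = 2.4880 mol/L.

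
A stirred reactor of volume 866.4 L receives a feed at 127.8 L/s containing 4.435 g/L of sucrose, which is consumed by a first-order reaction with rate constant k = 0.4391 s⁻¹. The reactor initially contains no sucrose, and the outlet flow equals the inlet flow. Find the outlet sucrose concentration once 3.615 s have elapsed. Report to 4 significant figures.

0.9814 g/L

Accumulation = in − out − consumed: V dC/dt = Q C_in − Q C − k V C.
This is linear with rate a = Q/V + k = 0.586607 s⁻¹.
C_ss = Q C_in/(Q + kV) = 1.11522 g/L; C(t) = C_ss + (C₀ − C_ss) e^(−a t).
C(3.615) = 1.11522 + (-1.11522)·e^(−0.586607·3.615) = 1.11522 + (-1.11522)·0.119962 = 0.981433 g/L.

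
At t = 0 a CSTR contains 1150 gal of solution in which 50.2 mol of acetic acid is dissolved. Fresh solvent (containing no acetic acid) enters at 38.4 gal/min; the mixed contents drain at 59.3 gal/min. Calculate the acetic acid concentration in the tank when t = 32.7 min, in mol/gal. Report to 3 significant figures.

Let m(t) be the amount of acetic acid. Volume: V(t) = V₀ + (Q_in − Q_out) t = 1150 − 20.900 t; V(32.7) = 466.57 gal.
Species balance (pure solvent in): dm/dt = −Q_out · m/V(t).
dm/m = −Q_out dt/(V₀ − 20.900 t); integrating gives ln(m/m₀) = −(Q_out/(Q_in−Q_out)) ln(V/V₀).
m = m₀ (V₀/V)^(Q_out/(Q_in−Q_out)) = 50.2 × (1150/466.57)^(-2.8373) = 3.8824 mol.
C = m/V = 3.8824/466.57 = 0.0083211 mol/gal.

0.00832 mol/gal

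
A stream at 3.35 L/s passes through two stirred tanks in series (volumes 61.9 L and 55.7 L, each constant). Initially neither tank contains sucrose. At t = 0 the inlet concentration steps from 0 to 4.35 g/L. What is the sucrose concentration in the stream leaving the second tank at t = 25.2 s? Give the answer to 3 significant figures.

Species balance on tank i: dCᵢ/dt = (Cᵢ₋₁ − Cᵢ)/τᵢ with τᵢ = Vᵢ/Q.
τ₁ = 61.9/3.35 = 18.478 s; τ₂ = 55.7/3.35 = 16.627 s.
Solving the cascade with C₁(0)=C₂(0)=0 gives C₂(t) = C_in[1 − (τ₁ e^(−t/τ₁) − τ₂ e^(−t/τ₂))/(τ₁ − τ₂)].
At t = 25.2: e^(−t/τ₁) = 0.25568, e^(−t/τ₂) = 0.21967.
C₂ = 4.35·[1 − (18.478·0.25568 − 16.627·0.21967)/(1.8507)] = 4.35·0.42079 = 1.8304 g/L.

1.83 g/L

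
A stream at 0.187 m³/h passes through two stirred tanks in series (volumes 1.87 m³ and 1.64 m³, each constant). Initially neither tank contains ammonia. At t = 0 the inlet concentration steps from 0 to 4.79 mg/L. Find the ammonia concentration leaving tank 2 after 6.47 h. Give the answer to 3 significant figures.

Each tank obeys Vᵢ dCᵢ/dt = Q(Cᵢ₋₁ − Cᵢ), so τᵢ = Vᵢ/Q.
τ₁ = 1.87/0.187 = 10.000 h; τ₂ = 1.64/0.187 = 8.7701 h.
Solving the cascade with C₁(0)=C₂(0)=0 gives C₂(t) = C_in[1 − (τ₁ e^(−t/τ₁) − τ₂ e^(−t/τ₂))/(τ₁ − τ₂)].
At t = 6.47: e^(−t/τ₁) = 0.52361, e^(−t/τ₂) = 0.47819.
C₂ = 4.79·[1 − (10.000·0.52361 − 8.7701·0.47819)/(1.2299)] = 4.79·0.15252 = 0.73058 mg/L.

0.731 mg/L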